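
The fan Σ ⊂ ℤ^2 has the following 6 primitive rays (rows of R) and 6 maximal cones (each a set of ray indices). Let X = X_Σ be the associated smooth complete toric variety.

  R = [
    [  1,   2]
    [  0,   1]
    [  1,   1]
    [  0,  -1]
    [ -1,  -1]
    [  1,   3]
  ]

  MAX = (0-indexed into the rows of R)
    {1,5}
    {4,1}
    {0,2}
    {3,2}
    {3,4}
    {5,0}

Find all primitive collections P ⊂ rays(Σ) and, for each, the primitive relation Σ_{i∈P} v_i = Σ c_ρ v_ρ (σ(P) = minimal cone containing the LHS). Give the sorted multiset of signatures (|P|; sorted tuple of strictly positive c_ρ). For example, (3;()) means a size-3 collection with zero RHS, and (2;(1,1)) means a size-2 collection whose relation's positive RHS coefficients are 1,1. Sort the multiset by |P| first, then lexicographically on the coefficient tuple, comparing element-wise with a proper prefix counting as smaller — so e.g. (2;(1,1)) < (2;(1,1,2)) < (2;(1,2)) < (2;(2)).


9 minimal non-faces of Δ(Σ) (on 6 rays):

  • {1,3}:  v_{1} + v_{3} = 0  ⟹  sig = (2;())
  • {2,4}:  v_{2} + v_{4} = 0  ⟹  sig = (2;())
  • {0,1}:  v_{0} + v_{1} = v_{5}  ⟹  sig = (2;(1))
  • {0,3}:  v_{0} + v_{3} = v_{2}  ⟹  sig = (2;(1))
  • {0,4}:  v_{0} + v_{4} = v_{1}  ⟹  sig = (2;(1))
  • {1,2}:  v_{1} + v_{2} = v_{0}  ⟹  sig = (2;(1))
  • {3,5}:  v_{3} + v_{5} = v_{0}  ⟹  sig = (2;(1))
  • {2,5}:  v_{2} + v_{5} = 2·v_{0}  ⟹  sig = (2;(2))
  • {4,5}:  v_{4} + v_{5} = 2·v_{1}  ⟹  sig = (2;(2))

so the primitive-relation signature multiset is
[(2;()), (2;()), (2;(1)), (2;(1)), (2;(1)), (2;(1)), (2;(1)), (2;(2)), (2;(2))]


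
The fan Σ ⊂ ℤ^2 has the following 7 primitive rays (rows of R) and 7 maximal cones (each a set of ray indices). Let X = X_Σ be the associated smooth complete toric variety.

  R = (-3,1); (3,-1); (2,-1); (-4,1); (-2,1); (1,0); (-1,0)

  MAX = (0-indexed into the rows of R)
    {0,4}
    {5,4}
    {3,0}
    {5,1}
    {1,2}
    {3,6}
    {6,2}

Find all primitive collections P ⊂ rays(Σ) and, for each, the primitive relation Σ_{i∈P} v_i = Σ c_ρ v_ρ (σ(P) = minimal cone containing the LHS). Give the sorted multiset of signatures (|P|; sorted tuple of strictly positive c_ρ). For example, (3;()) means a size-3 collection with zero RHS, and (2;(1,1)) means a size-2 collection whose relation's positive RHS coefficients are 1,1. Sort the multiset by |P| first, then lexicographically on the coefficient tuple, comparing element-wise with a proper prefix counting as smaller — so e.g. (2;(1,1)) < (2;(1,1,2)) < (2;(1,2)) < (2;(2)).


Minimal non-faces — 14 found among 7 rays, 7 max cones:

  • {0,1}:  v_{0} + v_{1} = 0 ; sig = (2;())
  • {2,4}:  v_{2} + v_{4} = 0 ; sig = (2;())
  • {5,6}:  v_{5} + v_{6} = 0 ; sig = (2;())
  • {0,2}:  v_{0} + v_{2} = v_{6} ; sig = (2;(1))
  • {0,5}:  v_{0} + v_{5} = v_{4} ; sig = (2;(1))
  • {0,6}:  v_{0} + v_{6} = v_{3} ; sig = (2;(1))
  • {1,3}:  v_{1} + v_{3} = v_{6} ; sig = (2;(1))
  • {1,4}:  v_{1} + v_{4} = v_{5} ; sig = (2;(1))
  • {1,6}:  v_{1} + v_{6} = v_{2} ; sig = (2;(1))
  • {2,5}:  v_{2} + v_{5} = v_{1} ; sig = (2;(1))
  • {3,5}:  v_{3} + v_{5} = v_{0} ; sig = (2;(1))
  • {4,6}:  v_{4} + v_{6} = v_{0} ; sig = (2;(1))
  • {2,3}:  v_{2} + v_{3} = 2·v_{6} ; sig = (2;(2))
  • {3,4}:  v_{3} + v_{4} = 2·v_{0} ; sig = (2;(2))

so the primitive-relation signature multiset is
{ (2;()) ×3,  (2;(1)) ×9,  (2;(2)) ×2 }


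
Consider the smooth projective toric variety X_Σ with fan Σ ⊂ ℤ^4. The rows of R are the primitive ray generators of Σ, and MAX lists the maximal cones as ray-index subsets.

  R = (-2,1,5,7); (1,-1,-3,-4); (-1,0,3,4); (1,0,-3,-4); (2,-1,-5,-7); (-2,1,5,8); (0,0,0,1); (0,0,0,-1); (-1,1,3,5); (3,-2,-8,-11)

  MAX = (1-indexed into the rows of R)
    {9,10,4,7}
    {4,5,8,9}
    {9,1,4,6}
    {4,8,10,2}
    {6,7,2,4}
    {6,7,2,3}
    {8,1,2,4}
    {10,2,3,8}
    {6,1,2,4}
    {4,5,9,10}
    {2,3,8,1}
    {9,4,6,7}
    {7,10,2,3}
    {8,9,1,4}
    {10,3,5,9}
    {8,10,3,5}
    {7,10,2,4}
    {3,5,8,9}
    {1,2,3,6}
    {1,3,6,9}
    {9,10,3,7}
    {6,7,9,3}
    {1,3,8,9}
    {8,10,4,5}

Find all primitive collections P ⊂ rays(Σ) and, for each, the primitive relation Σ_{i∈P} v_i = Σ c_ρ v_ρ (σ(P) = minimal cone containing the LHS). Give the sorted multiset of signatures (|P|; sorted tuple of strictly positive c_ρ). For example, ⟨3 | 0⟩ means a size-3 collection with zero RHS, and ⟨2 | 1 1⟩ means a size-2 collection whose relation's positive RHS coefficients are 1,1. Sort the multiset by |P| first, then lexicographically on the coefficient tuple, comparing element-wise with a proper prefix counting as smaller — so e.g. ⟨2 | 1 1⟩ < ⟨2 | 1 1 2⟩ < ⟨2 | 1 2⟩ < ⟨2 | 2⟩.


12 collections generate NE(X_Σ); each relation:

  {1,5}:  v_{1} + v_{5} = 0  ⟹  sig = ⟨2 | 0⟩
  {3,4}:  v_{3} + v_{4} = 0  ⟹  sig = ⟨2 | 0⟩
  {7,8}:  v_{7} + v_{8} = 0  ⟹  sig = ⟨2 | 0⟩
  {1,7}:  v_{1} + v_{7} = v_{6}  ⟹  sig = ⟨2 | 1⟩
  {1,10}:  v_{1} + v_{10} = v_{2}  ⟹  sig = ⟨2 | 1⟩
  {2,5}:  v_{2} + v_{5} = v_{10}  ⟹  sig = ⟨2 | 1⟩
  {2,9}:  v_{2} + v_{9} = v_{7}  ⟹  sig = ⟨2 | 1⟩
  {5,6}:  v_{5} + v_{6} = v_{7}  ⟹  sig = ⟨2 | 1⟩
  {6,8}:  v_{6} + v_{8} = v_{1}  ⟹  sig = ⟨2 | 1⟩
  {5,7}:  v_{5} + v_{7} = v_{9} + v_{10}  ⟹  sig = ⟨2 | 1 1⟩
  {6,10}:  v_{6} + v_{10} = v_{2} + v_{7}  ⟹  sig = ⟨2 | 1 1⟩
  {8,9,10}:  v_{8} + v_{9} + v_{10} = v_{5}  ⟹  sig = ⟨3 | 1⟩

Hence PRS(X_Σ) =
    ⟨2 | 0⟩
    ⟨2 | 0⟩
    ⟨2 | 0⟩
    ⟨2 | 1⟩
    ⟨2 | 1⟩
    ⟨2 | 1⟩
    ⟨2 | 1⟩
    ⟨2 | 1⟩
    ⟨2 | 1⟩
    ⟨2 | 1 1⟩
    ⟨2 | 1 1⟩
    ⟨3 | 1⟩


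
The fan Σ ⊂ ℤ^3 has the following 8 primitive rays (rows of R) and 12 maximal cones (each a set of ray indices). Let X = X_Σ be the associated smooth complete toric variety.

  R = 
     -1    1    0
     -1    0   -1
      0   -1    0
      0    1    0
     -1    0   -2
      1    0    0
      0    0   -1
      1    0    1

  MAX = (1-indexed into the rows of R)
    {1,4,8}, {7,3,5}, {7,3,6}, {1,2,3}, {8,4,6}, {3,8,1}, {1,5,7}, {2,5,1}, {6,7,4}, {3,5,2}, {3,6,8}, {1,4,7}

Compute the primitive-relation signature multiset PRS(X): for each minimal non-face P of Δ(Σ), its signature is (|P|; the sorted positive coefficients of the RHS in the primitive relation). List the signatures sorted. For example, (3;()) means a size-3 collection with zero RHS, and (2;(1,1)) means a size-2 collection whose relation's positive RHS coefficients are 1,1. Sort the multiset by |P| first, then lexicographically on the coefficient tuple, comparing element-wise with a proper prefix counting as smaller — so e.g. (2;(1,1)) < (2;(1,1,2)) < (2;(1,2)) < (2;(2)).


|primitive collections| = 12. Relations:

  P={2,8}:  v_{2} + v_{8} = 0 ; sig = (2;())
  P={3,4}:  v_{3} + v_{4} = 0 ; sig = (2;())
  P={1,6}:  v_{1} + v_{6} = v_{4} ; sig = (2;(1))
  P={2,6}:  v_{2} + v_{6} = v_{7} ; sig = (2;(1))
  P={2,7}:  v_{2} + v_{7} = v_{5} ; sig = (2;(1))
  P={5,8}:  v_{5} + v_{8} = v_{7} ; sig = (2;(1))
  P={7,8}:  v_{7} + v_{8} = v_{6} ; sig = (2;(1))
  P={2,4}:  v_{2} + v_{4} = v_{1} + v_{7} ; sig = (2;(1,1))
  P={4,5}:  v_{4} + v_{5} = v_{1} + 2·v_{7} ; sig = (2;(1,2))
  P={5,6}:  v_{5} + v_{6} = 2·v_{7} ; sig = (2;(2))
  P={1,3,7}:  v_{1} + v_{3} + v_{7} = v_{2} ; sig = (3;(1))
  P={1,3,5}:  v_{1} + v_{3} + v_{5} = 2·v_{2} ; sig = (3;(2))

Signatures (|P|; sorted positive RHS coefficients), sorted:
{ (2;()) ×2,  (2;(1)) ×5,  (2;(1,1)),  (2;(1,2)),  (2;(2)),  (3;(1)),  (3;(2)) }


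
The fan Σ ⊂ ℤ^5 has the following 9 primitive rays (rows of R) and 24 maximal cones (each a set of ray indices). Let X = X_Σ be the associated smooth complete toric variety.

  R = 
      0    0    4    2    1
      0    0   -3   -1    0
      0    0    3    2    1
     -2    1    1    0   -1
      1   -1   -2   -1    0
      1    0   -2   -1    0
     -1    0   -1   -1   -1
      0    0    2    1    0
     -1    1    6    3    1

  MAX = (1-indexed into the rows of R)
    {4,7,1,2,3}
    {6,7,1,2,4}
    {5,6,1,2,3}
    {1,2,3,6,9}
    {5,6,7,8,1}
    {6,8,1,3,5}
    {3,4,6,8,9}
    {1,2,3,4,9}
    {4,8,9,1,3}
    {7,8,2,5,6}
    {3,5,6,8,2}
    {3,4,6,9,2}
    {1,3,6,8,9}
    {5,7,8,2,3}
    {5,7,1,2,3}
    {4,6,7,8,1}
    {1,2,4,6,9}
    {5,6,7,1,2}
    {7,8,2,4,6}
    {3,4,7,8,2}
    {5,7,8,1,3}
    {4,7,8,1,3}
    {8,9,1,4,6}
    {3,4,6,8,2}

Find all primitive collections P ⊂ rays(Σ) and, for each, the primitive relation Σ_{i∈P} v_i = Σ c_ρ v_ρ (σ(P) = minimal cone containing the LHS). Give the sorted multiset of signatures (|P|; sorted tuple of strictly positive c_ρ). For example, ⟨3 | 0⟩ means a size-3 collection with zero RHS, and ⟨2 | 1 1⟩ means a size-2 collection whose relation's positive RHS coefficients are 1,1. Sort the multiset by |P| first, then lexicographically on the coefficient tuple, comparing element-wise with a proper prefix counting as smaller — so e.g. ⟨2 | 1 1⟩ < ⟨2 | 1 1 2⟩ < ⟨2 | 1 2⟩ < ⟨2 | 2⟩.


7 minimal non-faces of Δ(Σ) (on 9 rays):

  P={4,5}:  v_{4} + v_{5} = v_{7}  so sig = ⟨2 | 1⟩
  P={5,9}:  v_{5} + v_{9} = v_{1}  so sig = ⟨2 | 1⟩
  P={7,9}:  v_{7} + v_{9} = v_{1} + v_{4}  so sig = ⟨2 | 1 1⟩
  P={3,6,7}:  v_{3} + v_{6} + v_{7} = 0  so sig = ⟨3 | 0⟩
  P={1,2,8}:  v_{1} + v_{2} + v_{8} = v_{3}  so sig = ⟨3 | 1⟩
  P={2,8,9}:  v_{2} + v_{8} + v_{9} = 2·v_{3} + v_{4} + v_{6}  so sig = ⟨3 | 1 1 2⟩
  P={1,3,4,6}:  v_{1} + v_{3} + v_{4} + v_{6} = v_{9}  so sig = ⟨4 | 1⟩

Sorted signature multiset PRS(X):
{ ⟨2 | 1⟩ ×2,  ⟨2 | 1 1⟩,  ⟨3 | 0⟩,  ⟨3 | 1⟩,  ⟨3 | 1 1 2⟩,  ⟨4 | 1⟩ }


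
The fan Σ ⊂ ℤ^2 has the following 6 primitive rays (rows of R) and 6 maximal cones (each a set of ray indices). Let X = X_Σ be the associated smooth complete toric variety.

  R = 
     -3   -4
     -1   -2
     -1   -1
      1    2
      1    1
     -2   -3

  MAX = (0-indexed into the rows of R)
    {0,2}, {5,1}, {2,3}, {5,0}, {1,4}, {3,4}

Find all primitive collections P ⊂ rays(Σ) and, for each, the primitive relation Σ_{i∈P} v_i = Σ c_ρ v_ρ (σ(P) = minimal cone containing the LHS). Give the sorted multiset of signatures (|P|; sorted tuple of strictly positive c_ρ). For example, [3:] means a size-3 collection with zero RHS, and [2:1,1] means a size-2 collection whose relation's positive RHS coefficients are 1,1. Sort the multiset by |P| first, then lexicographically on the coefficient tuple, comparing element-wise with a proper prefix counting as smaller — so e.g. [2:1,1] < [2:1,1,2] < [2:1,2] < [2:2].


Minimal non-faces — 9 found among 6 rays, 6 max cones:

  P={1,3}:  v_{1} + v_{3} = 0  →  sig = [2:]
  P={2,4}:  v_{2} + v_{4} = 0  →  sig = [2:]
  P={0,4}:  v_{0} + v_{4} = v_{5}  →  sig = [2:1]
  P={1,2}:  v_{1} + v_{2} = v_{5}  →  sig = [2:1]
  P={2,5}:  v_{2} + v_{5} = v_{0}  →  sig = [2:1]
  P={3,5}:  v_{3} + v_{5} = v_{2}  →  sig = [2:1]
  P={4,5}:  v_{4} + v_{5} = v_{1}  →  sig = [2:1]
  P={0,1}:  v_{0} + v_{1} = 2·v_{5}  →  sig = [2:2]
  P={0,3}:  v_{0} + v_{3} = 2·v_{2}  →  sig = [2:2]

Signatures (|P|; sorted positive RHS coefficients), sorted:
    |P|=2: 9 collections, coeffs (), (), (1), (1), (1), (1), (1), (2), (2)


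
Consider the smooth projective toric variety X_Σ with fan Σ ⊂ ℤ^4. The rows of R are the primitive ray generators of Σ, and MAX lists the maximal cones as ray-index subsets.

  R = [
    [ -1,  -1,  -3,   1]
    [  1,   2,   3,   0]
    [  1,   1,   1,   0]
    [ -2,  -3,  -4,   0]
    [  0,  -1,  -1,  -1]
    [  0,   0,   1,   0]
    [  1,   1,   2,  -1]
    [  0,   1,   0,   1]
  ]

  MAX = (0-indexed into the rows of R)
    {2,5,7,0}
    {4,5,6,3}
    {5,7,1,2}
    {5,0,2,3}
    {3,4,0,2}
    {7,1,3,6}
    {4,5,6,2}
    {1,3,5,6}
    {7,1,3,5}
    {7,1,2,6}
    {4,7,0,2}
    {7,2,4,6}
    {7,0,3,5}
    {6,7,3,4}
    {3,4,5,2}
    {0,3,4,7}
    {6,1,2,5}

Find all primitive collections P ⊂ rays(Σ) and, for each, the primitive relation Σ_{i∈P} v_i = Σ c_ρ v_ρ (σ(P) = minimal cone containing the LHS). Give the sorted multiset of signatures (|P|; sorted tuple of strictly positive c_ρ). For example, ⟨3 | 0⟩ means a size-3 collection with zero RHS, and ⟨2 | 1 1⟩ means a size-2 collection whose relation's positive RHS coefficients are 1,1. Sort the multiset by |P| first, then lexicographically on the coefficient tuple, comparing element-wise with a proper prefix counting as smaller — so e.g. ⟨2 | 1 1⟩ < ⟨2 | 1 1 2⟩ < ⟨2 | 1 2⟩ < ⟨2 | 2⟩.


Δ(Σ) — 8 vertices, 9 min non-faces:

  P={0,1}:  v_{0} + v_{1} = v_{7}  →  sig = ⟨2 | 1⟩
  P={1,4}:  v_{1} + v_{4} = v_{6}  →  sig = ⟨2 | 1⟩
  P={0,6}:  v_{0} + v_{6} = v_{4} + v_{7}  →  sig = ⟨2 | 1 1⟩
  P={1,2,3}:  v_{1} + v_{2} + v_{3} = 0  →  sig = ⟨3 | 0⟩
  P={4,5,7}:  v_{4} + v_{5} + v_{7} = 0  →  sig = ⟨3 | 0⟩
  P={2,3,6}:  v_{2} + v_{3} + v_{6} = v_{4}  →  sig = ⟨3 | 1⟩
  P={2,3,7}:  v_{2} + v_{3} + v_{7} = v_{0}  →  sig = ⟨3 | 1⟩
  P={5,6,7}:  v_{5} + v_{6} + v_{7} = v_{1}  →  sig = ⟨3 | 1⟩
  P={0,4,5}:  v_{0} + v_{4} + v_{5} = v_{2} + v_{3}  →  sig = ⟨3 | 1 1⟩

Sorted signature multiset PRS(X):
    ⟨2 | 1⟩
    ⟨2 | 1⟩
    ⟨2 | 1 1⟩
    ⟨3 | 0⟩
    ⟨3 | 0⟩
    ⟨3 | 1⟩
    ⟨3 | 1⟩
    ⟨3 | 1⟩
    ⟨3 | 1 1⟩


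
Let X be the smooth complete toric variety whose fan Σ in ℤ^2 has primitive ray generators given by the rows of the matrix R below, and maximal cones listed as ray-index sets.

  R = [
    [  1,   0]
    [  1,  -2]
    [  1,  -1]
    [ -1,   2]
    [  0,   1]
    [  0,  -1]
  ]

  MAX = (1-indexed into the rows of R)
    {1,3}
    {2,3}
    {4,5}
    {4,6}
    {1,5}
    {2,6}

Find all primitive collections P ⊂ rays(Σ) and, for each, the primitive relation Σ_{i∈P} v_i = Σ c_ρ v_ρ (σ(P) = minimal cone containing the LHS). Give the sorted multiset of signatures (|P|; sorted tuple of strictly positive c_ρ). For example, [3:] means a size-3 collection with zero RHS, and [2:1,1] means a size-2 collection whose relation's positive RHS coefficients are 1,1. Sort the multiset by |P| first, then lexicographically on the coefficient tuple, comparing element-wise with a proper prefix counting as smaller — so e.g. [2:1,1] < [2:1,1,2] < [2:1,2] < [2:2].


Σ has 9 primitive collections:

  {2,4}:  v_{2} + v_{4} = 0  so sig = [2:]
  {5,6}:  v_{5} + v_{6} = 0  so sig = [2:]
  {1,6}:  v_{1} + v_{6} = v_{3}  so sig = [2:1]
  {2,5}:  v_{2} + v_{5} = v_{3}  so sig = [2:1]
  {3,4}:  v_{3} + v_{4} = v_{5}  so sig = [2:1]
  {3,5}:  v_{3} + v_{5} = v_{1}  so sig = [2:1]
  {3,6}:  v_{3} + v_{6} = v_{2}  so sig = [2:1]
  {1,2}:  v_{1} + v_{2} = 2·v_{3}  so sig = [2:2]
  {1,4}:  v_{1} + v_{4} = 2·v_{5}  so sig = [2:2]

Signatures (|P|; sorted positive RHS coefficients), sorted:
    [2:]
    [2:]
    [2:1]
    [2:1]
    [2:1]
    [2:1]
    [2:1]
    [2:2]
    [2:2]


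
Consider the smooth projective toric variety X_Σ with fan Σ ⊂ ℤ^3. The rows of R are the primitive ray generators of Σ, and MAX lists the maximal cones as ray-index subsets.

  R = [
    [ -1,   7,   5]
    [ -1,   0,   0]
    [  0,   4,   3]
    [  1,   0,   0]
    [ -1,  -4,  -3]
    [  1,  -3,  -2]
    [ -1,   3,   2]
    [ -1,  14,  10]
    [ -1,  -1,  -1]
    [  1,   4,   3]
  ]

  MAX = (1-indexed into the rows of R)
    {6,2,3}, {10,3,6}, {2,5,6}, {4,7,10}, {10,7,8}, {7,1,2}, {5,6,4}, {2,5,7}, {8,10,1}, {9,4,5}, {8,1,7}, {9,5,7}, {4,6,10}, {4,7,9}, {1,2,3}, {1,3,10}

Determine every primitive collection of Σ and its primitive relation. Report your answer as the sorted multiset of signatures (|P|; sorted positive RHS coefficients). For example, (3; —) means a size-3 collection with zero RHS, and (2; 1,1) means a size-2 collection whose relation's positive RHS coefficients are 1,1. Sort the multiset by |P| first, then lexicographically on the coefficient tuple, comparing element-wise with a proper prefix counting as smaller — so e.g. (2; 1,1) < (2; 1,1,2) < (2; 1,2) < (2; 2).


|primitive collections| = 23. Relations:

  P = {2,4}:  v_{2} + v_{4} = 0  →  sig = (2; —)
  P = {5,10}:  v_{5} + v_{10} = 0  →  sig = (2; —)
  P = {6,7}:  v_{6} + v_{7} = 0  →  sig = (2; —)
  P = {1,6}:  v_{1} + v_{6} = v_{3}  →  sig = (2; 1)
  P = {2,10}:  v_{2} + v_{10} = v_{3}  →  sig = (2; 1)
  P = {3,4}:  v_{3} + v_{4} = v_{10}  →  sig = (2; 1)
  P = {3,5}:  v_{3} + v_{5} = v_{2}  →  sig = (2; 1)
  P = {3,7}:  v_{3} + v_{7} = v_{1}  →  sig = (2; 1)
  P = {3,9}:  v_{3} + v_{9} = v_{7}  →  sig = (2; 1)
  P = {1,4}:  v_{1} + v_{4} = v_{7} + v_{10}  →  sig = (2; 1,1)
  P = {1,5}:  v_{1} + v_{5} = v_{2} + v_{7}  →  sig = (2; 1,1)
  P = {2,9}:  v_{2} + v_{9} = v_{5} + v_{7}  →  sig = (2; 1,1)
  P = {5,8}:  v_{5} + v_{8} = v_{1} + v_{7}  →  sig = (2; 1,1)
  P = {6,8}:  v_{6} + v_{8} = v_{1} + v_{10}  →  sig = (2; 1,1)
  P = {6,9}:  v_{6} + v_{9} = v_{4} + v_{5}  →  sig = (2; 1,1)
  P = {9,10}:  v_{9} + v_{10} = v_{4} + v_{7}  →  sig = (2; 1,1)
  P = {3,8}:  v_{3} + v_{8} = 2·v_{1} + v_{10}  →  sig = (2; 1,2)
  P = {8,9}:  v_{8} + v_{9} = 3·v_{7} + v_{10}  →  sig = (2; 1,3)
  P = {1,9}:  v_{1} + v_{9} = 2·v_{7}  →  sig = (2; 2)
  P = {2,8}:  v_{2} + v_{8} = 2·v_{1}  →  sig = (2; 2)
  P = {4,8}:  v_{4} + v_{8} = 2·v_{7} + 2·v_{10}  →  sig = (2; 2,2)
  P = {1,7,10}:  v_{1} + v_{7} + v_{10} = v_{8}  →  sig = (3; 1)
  P = {4,5,7}:  v_{4} + v_{5} + v_{7} = v_{9}  →  sig = (3; 1)

Signatures (|P|; sorted positive RHS coefficients), sorted:
    |P|=2: 21 collections, coeffs (), (), (), (1), (1), (1), (1), (1), (1), (1,1), (1,1), (1,1), (1,1), (1,1), (1,1), (1,1), (1,2), (1,3), (2), (2), (2,2)
    |P|=3: 2 collections, coeffs (1), (1)


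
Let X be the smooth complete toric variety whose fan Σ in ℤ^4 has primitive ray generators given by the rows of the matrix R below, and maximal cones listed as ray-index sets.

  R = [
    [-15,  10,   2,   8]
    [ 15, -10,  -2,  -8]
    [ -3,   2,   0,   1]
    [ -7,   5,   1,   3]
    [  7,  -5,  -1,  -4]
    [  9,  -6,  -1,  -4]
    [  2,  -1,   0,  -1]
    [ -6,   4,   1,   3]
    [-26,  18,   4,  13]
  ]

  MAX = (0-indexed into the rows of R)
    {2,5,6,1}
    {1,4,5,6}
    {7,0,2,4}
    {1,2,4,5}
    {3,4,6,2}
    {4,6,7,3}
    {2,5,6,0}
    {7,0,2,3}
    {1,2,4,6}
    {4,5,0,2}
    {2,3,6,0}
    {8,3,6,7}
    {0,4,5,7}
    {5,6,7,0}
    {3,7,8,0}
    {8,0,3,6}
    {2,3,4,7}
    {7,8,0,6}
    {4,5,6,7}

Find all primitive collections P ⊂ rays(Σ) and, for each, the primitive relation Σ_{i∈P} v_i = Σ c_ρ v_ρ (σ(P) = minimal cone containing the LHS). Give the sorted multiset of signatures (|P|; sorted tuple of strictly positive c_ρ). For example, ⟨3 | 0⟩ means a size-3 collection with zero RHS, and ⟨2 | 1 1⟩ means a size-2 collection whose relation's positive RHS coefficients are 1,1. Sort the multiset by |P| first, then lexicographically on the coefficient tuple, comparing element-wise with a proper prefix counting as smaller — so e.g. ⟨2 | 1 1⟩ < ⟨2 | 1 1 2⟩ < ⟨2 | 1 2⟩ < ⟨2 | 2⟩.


The 14 primitive collections of Σ (r=9, n=4):

  • {0,1}:  v_{0} + v_{1} = 0 — sig = ⟨2 | 0⟩
  • {3,5}:  v_{3} + v_{5} = v_{6} — sig = ⟨2 | 1⟩
  • {1,7}:  v_{1} + v_{7} = v_{4} + v_{6} — sig = ⟨2 | 1 1⟩
  • {1,8}:  v_{1} + v_{8} = v_{3} + v_{6} + v_{7} — sig = ⟨2 | 1 1 1⟩
  • {1,3}:  v_{1} + v_{3} = v_{2} + v_{4} + 2·v_{6} — sig = ⟨2 | 1 1 2⟩
  • {5,8}:  v_{5} + v_{8} = v_{0} + 2·v_{6} + v_{7} — sig = ⟨2 | 1 1 2⟩
  • {2,8}:  v_{2} + v_{8} = v_{0} + 2·v_{3} — sig = ⟨2 | 1 2⟩
  • {4,8}:  v_{4} + v_{8} = v_{3} + 2·v_{7} — sig = ⟨2 | 1 2⟩
  • {2,5,7}:  v_{2} + v_{5} + v_{7} = 0 — sig = ⟨3 | 0⟩
  • {0,4,6}:  v_{0} + v_{4} + v_{6} = v_{7} — sig = ⟨3 | 1⟩
  • {2,6,7}:  v_{2} + v_{6} + v_{7} = v_{3} — sig = ⟨3 | 1⟩
  • {0,3,4}:  v_{0} + v_{3} + v_{4} = v_{2} + 2·v_{7} — sig = ⟨3 | 1 2⟩
  • {0,3,6,7}:  v_{0} + v_{3} + v_{6} + v_{7} = v_{8} — sig = ⟨4 | 1⟩
  • {2,4,5,6}:  v_{2} + v_{4} + v_{5} + v_{6} = v_{1} — sig = ⟨4 | 1⟩

Sorted signature multiset PRS(X):
    ⟨2 | 0⟩
    ⟨2 | 1⟩
    ⟨2 | 1 1⟩
    ⟨2 | 1 1 1⟩
    ⟨2 | 1 1 2⟩
    ⟨2 | 1 1 2⟩
    ⟨2 | 1 2⟩
    ⟨2 | 1 2⟩
    ⟨3 | 0⟩
    ⟨3 | 1⟩
    ⟨3 | 1⟩
    ⟨3 | 1 2⟩
    ⟨4 | 1⟩
    ⟨4 | 1⟩


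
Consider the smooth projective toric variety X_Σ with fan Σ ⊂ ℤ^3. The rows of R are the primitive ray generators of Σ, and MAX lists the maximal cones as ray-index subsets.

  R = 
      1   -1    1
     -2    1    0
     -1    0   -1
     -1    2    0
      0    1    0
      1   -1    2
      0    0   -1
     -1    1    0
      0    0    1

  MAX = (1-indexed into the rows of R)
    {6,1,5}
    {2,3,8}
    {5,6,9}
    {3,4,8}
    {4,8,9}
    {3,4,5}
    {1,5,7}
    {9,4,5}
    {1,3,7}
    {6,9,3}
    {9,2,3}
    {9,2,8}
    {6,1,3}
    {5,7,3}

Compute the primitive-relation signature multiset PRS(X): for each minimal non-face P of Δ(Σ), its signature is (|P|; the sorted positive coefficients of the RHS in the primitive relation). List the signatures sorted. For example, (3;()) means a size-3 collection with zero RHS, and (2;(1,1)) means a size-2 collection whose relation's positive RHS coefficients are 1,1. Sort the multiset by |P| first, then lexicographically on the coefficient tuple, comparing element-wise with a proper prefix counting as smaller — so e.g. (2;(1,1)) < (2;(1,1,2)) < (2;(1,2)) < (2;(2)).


20 collections generate NE(X_Σ); each relation:

  P={7,9}:  v_{7} + v_{9} = 0  ⟹  sig = (2;())
  P={1,8}:  v_{1} + v_{8} = v_{9}  ⟹  sig = (2;(1))
  P={1,9}:  v_{1} + v_{9} = v_{6}  ⟹  sig = (2;(1))
  P={5,8}:  v_{5} + v_{8} = v_{4}  ⟹  sig = (2;(1))
  P={6,7}:  v_{6} + v_{7} = v_{1}  ⟹  sig = (2;(1))
  P={1,4}:  v_{1} + v_{4} = v_{5} + v_{9}  ⟹  sig = (2;(1,1))
  P={2,7}:  v_{2} + v_{7} = v_{3} + v_{8}  ⟹  sig = (2;(1,1))
  P={7,8}:  v_{7} + v_{8} = v_{3} + v_{5}  ⟹  sig = (2;(1,1))
  P={1,2}:  v_{1} + v_{2} = v_{3} + 2·v_{9}  ⟹  sig = (2;(1,2))
  P={4,6}:  v_{4} + v_{6} = v_{5} + 2·v_{9}  ⟹  sig = (2;(1,2))
  P={4,7}:  v_{4} + v_{7} = v_{3} + 2·v_{5}  ⟹  sig = (2;(1,2))
  P={2,6}:  v_{2} + v_{6} = v_{3} + 3·v_{9}  ⟹  sig = (2;(1,3))
  P={2,5}:  v_{2} + v_{5} = 2·v_{8}  ⟹  sig = (2;(2))
  P={6,8}:  v_{6} + v_{8} = 2·v_{9}  ⟹  sig = (2;(2))
  P={2,4}:  v_{2} + v_{4} = 3·v_{8}  ⟹  sig = (2;(3))
  P={1,3,5}:  v_{1} + v_{3} + v_{5} = 0  ⟹  sig = (3;())
  P={3,5,6}:  v_{3} + v_{5} + v_{6} = v_{9}  ⟹  sig = (3;(1))
  P={3,5,9}:  v_{3} + v_{5} + v_{9} = v_{8}  ⟹  sig = (3;(1))
  P={3,8,9}:  v_{3} + v_{8} + v_{9} = v_{2}  ⟹  sig = (3;(1))
  P={3,4,9}:  v_{3} + v_{4} + v_{9} = 2·v_{8}  ⟹  sig = (3;(2))

Hence PRS(X_Σ) =
[(2;()), (2;(1)), (2;(1)), (2;(1)), (2;(1)), (2;(1,1)), (2;(1,1)), (2;(1,1)), (2;(1,2)), (2;(1,2)), (2;(1,2)), (2;(1,3)), (2;(2)), (2;(2)), (2;(3)), (3;()), (3;(1)), (3;(1)), (3;(1)), (3;(2))]


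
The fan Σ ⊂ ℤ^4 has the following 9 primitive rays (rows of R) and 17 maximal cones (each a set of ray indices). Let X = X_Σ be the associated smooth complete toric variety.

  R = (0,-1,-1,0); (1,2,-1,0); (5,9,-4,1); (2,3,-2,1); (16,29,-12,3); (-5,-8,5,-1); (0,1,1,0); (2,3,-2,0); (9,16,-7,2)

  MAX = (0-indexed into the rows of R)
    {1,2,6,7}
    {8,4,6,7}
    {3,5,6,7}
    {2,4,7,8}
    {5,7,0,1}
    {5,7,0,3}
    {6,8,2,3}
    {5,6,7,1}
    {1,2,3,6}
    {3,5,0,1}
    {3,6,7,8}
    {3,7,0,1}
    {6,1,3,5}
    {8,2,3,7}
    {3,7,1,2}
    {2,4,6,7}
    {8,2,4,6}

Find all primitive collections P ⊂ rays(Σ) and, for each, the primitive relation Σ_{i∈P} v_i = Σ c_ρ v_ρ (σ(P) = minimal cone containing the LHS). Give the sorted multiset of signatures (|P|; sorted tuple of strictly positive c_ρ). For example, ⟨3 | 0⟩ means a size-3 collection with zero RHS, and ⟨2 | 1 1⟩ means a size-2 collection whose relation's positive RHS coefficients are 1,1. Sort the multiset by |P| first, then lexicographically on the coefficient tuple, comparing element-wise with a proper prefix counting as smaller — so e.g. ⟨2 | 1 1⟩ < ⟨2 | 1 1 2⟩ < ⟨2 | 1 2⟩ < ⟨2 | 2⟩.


The 14 primitive collections of Σ (r=9, n=4):

  P={0,6}:  v_{0} + v_{6} = 0 — sig = ⟨2 | 0⟩
  P={2,5}:  v_{2} + v_{5} = v_{6} — sig = ⟨2 | 1⟩
  P={0,2}:  v_{0} + v_{2} = v_{1} + v_{3} + v_{7} — sig = ⟨2 | 1 1 1⟩
  P={0,4}:  v_{0} + v_{4} = v_{2} + v_{7} + v_{8} — sig = ⟨2 | 1 1 1⟩
  P={0,8}:  v_{0} + v_{8} = v_{2} + v_{3} + v_{7} — sig = ⟨2 | 1 1 1⟩
  P={4,5}:  v_{4} + v_{5} = 2·v_{6} + v_{7} + v_{8} — sig = ⟨2 | 1 1 2⟩
  P={5,8}:  v_{5} + v_{8} = v_{3} + 2·v_{6} + v_{7} — sig = ⟨2 | 1 1 2⟩
  P={1,4}:  v_{1} + v_{4} = 3·v_{2} + v_{6} + v_{7} — sig = ⟨2 | 1 1 3⟩
  P={1,8}:  v_{1} + v_{8} = 2·v_{2} — sig = ⟨2 | 2⟩
  P={3,4}:  v_{3} + v_{4} = 2·v_{8} — sig = ⟨2 | 2⟩
  P={1,3,5,7}:  v_{1} + v_{3} + v_{5} + v_{7} = 0 — sig = ⟨4 | 0⟩
  P={1,3,6,7}:  v_{1} + v_{3} + v_{6} + v_{7} = v_{2} — sig = ⟨4 | 1⟩
  P={2,3,6,7}:  v_{2} + v_{3} + v_{6} + v_{7} = v_{8} — sig = ⟨4 | 1⟩
  P={2,6,7,8}:  v_{2} + v_{6} + v_{7} + v_{8} = v_{4} — sig = ⟨4 | 1⟩

Signatures (|P|; sorted positive RHS coefficients), sorted:
[⟨2 | 0⟩, ⟨2 | 1⟩, ⟨2 | 1 1 1⟩, ⟨2 | 1 1 1⟩, ⟨2 | 1 1 1⟩, ⟨2 | 1 1 2⟩, ⟨2 | 1 1 2⟩, ⟨2 | 1 1 3⟩, ⟨2 | 2⟩, ⟨2 | 2⟩, ⟨4 | 0⟩, ⟨4 | 1⟩, ⟨4 | 1⟩, ⟨4 | 1⟩]


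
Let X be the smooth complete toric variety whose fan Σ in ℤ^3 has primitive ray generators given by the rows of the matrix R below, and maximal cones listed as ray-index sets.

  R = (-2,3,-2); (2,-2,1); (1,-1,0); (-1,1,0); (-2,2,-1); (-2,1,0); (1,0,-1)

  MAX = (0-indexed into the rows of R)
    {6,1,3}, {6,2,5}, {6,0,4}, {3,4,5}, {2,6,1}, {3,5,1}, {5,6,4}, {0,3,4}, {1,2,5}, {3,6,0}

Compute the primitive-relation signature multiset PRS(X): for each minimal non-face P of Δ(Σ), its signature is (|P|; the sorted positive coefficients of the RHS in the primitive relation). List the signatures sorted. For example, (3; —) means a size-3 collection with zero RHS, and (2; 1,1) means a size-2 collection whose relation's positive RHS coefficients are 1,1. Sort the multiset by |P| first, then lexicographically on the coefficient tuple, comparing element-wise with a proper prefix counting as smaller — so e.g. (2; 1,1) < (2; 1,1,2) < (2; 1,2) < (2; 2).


Σ has 9 primitive collections:

  P={1,4}:  v_{1} + v_{4} = 0 ; sig = (2; —)
  P={2,3}:  v_{2} + v_{3} = 0 ; sig = (2; —)
  P={0,1}:  v_{0} + v_{1} = v_{3} + v_{6} ; sig = (2; 1,1)
  P={0,2}:  v_{0} + v_{2} = v_{4} + v_{6} ; sig = (2; 1,1)
  P={2,4}:  v_{2} + v_{4} = v_{5} + v_{6} ; sig = (2; 1,1)
  P={0,5}:  v_{0} + v_{5} = 2·v_{4} ; sig = (2; 2)
  P={1,5,6}:  v_{1} + v_{5} + v_{6} = v_{2} ; sig = (3; 1)
  P={3,4,6}:  v_{3} + v_{4} + v_{6} = v_{0} ; sig = (3; 1)
  P={3,5,6}:  v_{3} + v_{5} + v_{6} = v_{4} ; sig = (3; 1)

so the primitive-relation signature multiset is
    (2; —)
    (2; —)
    (2; 1,1)
    (2; 1,1)
    (2; 1,1)
    (2; 2)
    (3; 1)
    (3; 1)
    (3; 1)


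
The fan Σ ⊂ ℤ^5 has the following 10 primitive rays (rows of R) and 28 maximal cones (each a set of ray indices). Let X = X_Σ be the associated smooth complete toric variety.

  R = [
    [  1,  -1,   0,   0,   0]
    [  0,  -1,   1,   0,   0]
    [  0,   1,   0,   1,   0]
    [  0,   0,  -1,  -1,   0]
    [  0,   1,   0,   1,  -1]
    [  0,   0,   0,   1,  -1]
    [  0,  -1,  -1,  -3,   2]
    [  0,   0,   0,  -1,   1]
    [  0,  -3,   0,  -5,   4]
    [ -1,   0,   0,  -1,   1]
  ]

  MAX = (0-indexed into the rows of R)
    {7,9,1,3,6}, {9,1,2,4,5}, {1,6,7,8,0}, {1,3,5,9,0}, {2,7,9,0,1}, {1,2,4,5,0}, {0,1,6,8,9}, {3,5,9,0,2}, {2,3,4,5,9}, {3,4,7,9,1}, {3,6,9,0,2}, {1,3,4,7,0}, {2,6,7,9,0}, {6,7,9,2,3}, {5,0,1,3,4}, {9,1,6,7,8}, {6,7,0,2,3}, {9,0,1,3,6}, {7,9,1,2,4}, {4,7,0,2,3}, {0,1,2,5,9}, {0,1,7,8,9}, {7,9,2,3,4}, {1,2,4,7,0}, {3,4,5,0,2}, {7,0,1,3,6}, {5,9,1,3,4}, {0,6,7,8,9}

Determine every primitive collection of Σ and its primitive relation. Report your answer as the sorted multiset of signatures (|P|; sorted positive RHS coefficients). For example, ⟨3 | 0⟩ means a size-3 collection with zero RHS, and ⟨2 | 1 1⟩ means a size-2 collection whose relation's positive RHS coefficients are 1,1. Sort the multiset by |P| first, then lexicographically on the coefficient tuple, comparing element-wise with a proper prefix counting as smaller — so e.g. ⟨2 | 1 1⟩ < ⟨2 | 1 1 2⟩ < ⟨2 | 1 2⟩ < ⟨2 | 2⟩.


Minimal non-faces — 12 found among 10 rays, 28 max cones:

  P={5,7}:  v_{5} + v_{7} = 0  ⟹  sig = ⟨2 | 0⟩
  P={4,6}:  v_{4} + v_{6} = v_{3} + v_{7}  ⟹  sig = ⟨2 | 1 1⟩
  P={4,8}:  v_{4} + v_{8} = v_{1} + v_{6} + v_{7}  ⟹  sig = ⟨2 | 1 1 1⟩
  P={5,6}:  v_{5} + v_{6} = v_{0} + v_{3} + v_{9}  ⟹  sig = ⟨2 | 1 1 1⟩
  P={5,8}:  v_{5} + v_{8} = v_{0} + v_{1} + v_{6} + v_{9}  ⟹  sig = ⟨2 | 1 1 1 1⟩
  P={3,8}:  v_{3} + v_{8} = v_{1} + 2·v_{6}  ⟹  sig = ⟨2 | 1 2⟩
  P={2,8}:  v_{2} + v_{8} = 2·v_{0} + 2·v_{7} + 2·v_{9}  ⟹  sig = ⟨2 | 2 2 2⟩
  P={0,4,9}:  v_{0} + v_{4} + v_{9} = 0  ⟹  sig = ⟨3 | 0⟩
  P={1,2,3}:  v_{1} + v_{2} + v_{3} = 0  ⟹  sig = ⟨3 | 0⟩
  P={1,2,6}:  v_{1} + v_{2} + v_{6} = v_{0} + v_{7} + v_{9}  ⟹  sig = ⟨3 | 1 1 1⟩
  P={0,3,7,9}:  v_{0} + v_{3} + v_{7} + v_{9} = v_{6}  ⟹  sig = ⟨4 | 1⟩
  P={0,1,6,7,9}:  v_{0} + v_{1} + v_{6} + v_{7} + v_{9} = v_{8}  ⟹  sig = ⟨5 | 1⟩

Signatures (|P|; sorted positive RHS coefficients), sorted:
{ ⟨2 | 0⟩,  ⟨2 | 1 1⟩,  ⟨2 | 1 1 1⟩ ×2,  ⟨2 | 1 1 1 1⟩,  ⟨2 | 1 2⟩,  ⟨2 | 2 2 2⟩,  ⟨3 | 0⟩ ×2,  ⟨3 | 1 1 1⟩,  ⟨4 | 1⟩,  ⟨5 | 1⟩ }


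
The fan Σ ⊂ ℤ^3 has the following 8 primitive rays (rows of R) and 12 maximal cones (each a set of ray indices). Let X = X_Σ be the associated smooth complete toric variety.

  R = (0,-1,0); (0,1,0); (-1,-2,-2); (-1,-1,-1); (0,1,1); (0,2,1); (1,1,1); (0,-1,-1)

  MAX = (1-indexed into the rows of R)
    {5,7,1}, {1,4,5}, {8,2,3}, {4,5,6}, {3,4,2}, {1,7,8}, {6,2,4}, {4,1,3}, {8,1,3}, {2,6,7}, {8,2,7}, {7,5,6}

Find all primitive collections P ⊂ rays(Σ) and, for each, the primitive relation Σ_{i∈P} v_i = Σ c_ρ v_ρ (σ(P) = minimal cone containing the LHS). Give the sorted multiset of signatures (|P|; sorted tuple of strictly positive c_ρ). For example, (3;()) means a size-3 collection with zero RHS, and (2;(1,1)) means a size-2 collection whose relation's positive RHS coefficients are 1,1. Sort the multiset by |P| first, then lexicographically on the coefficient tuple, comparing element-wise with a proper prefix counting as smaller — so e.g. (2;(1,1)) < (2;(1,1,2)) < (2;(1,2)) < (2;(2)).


The 10 primitive collections of Σ (r=8, n=3):

  P={1,2}:  v_{1} + v_{2} = 0 — sig = (2;())
  P={4,7}:  v_{4} + v_{7} = 0 — sig = (2;())
  P={5,8}:  v_{5} + v_{8} = 0 — sig = (2;())
  P={1,6}:  v_{1} + v_{6} = v_{5} — sig = (2;(1))
  P={2,5}:  v_{2} + v_{5} = v_{6} — sig = (2;(1))
  P={3,5}:  v_{3} + v_{5} = v_{4} — sig = (2;(1))
  P={3,7}:  v_{3} + v_{7} = v_{8} — sig = (2;(1))
  P={4,8}:  v_{4} + v_{8} = v_{3} — sig = (2;(1))
  P={6,8}:  v_{6} + v_{8} = v_{2} — sig = (2;(1))
  P={3,6}:  v_{3} + v_{6} = v_{2} + v_{4} — sig = (2;(1,1))

Hence PRS(X_Σ) =
    (2;())
    (2;())
    (2;())
    (2;(1))
    (2;(1))
    (2;(1))
    (2;(1))
    (2;(1))
    (2;(1))
    (2;(1,1))


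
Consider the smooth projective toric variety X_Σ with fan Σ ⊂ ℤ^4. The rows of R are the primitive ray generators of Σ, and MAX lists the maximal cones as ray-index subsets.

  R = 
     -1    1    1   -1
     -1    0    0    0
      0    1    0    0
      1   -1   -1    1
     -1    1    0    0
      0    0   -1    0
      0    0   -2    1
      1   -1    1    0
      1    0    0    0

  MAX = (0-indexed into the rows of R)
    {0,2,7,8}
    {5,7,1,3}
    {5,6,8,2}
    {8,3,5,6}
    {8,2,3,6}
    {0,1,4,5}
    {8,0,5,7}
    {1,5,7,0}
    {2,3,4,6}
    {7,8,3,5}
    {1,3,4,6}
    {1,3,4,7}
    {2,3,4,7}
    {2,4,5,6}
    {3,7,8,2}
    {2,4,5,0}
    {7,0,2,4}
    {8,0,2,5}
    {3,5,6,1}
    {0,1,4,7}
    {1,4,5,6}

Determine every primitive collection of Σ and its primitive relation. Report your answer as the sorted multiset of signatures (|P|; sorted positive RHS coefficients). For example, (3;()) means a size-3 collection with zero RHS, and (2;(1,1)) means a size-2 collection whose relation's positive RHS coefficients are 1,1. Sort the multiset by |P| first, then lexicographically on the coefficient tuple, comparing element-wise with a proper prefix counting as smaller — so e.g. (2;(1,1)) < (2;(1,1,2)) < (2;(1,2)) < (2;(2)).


|primitive collections| = 10. Relations:

  • {0,3}:  v_{0} + v_{3} = 0  so sig = (2;())
  • {1,8}:  v_{1} + v_{8} = 0  so sig = (2;())
  • {1,2}:  v_{1} + v_{2} = v_{4}  so sig = (2;(1))
  • {4,8}:  v_{4} + v_{8} = v_{2}  so sig = (2;(1))
  • {6,7}:  v_{6} + v_{7} = v_{3}  so sig = (2;(1))
  • {0,6}:  v_{0} + v_{6} = v_{4} + v_{5}  so sig = (2;(1,1))
  • {4,5,7}:  v_{4} + v_{5} + v_{7} = 0  so sig = (3;())
  • {2,5,7}:  v_{2} + v_{5} + v_{7} = v_{8}  so sig = (3;(1))
  • {3,4,5}:  v_{3} + v_{4} + v_{5} = v_{6}  so sig = (3;(1))
  • {2,3,5}:  v_{2} + v_{3} + v_{5} = v_{6} + v_{8}  so sig = (3;(1,1))

so the primitive-relation signature multiset is
{ (2;()) ×2,  (2;(1)) ×3,  (2;(1,1)),  (3;()),  (3;(1)) ×2,  (3;(1,1)) }


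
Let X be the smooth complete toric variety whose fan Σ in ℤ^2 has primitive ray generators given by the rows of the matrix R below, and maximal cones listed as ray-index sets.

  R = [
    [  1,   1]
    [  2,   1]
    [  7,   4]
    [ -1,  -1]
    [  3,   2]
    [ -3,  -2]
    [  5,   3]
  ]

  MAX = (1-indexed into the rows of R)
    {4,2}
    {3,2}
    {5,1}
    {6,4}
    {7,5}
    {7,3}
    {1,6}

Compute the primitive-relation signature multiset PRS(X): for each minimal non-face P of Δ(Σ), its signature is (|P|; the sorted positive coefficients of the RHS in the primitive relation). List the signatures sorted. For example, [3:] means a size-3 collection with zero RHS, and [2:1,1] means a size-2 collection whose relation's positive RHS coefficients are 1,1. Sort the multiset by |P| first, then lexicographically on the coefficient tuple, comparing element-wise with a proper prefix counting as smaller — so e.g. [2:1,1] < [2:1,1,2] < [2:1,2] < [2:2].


The 14 primitive collections of Σ (r=7, n=2):

  P = {1,4}:  v_{1} + v_{4} = 0 — sig = [2:]
  P = {5,6}:  v_{5} + v_{6} = 0 — sig = [2:]
  P = {1,2}:  v_{1} + v_{2} = v_{5} — sig = [2:1]
  P = {2,5}:  v_{2} + v_{5} = v_{7} — sig = [2:1]
  P = {2,6}:  v_{2} + v_{6} = v_{4} — sig = [2:1]
  P = {2,7}:  v_{2} + v_{7} = v_{3} — sig = [2:1]
  P = {4,5}:  v_{4} + v_{5} = v_{2} — sig = [2:1]
  P = {6,7}:  v_{6} + v_{7} = v_{2} — sig = [2:1]
  P = {1,3}:  v_{1} + v_{3} = v_{5} + v_{7} — sig = [2:1,1]
  P = {1,7}:  v_{1} + v_{7} = 2·v_{5} — sig = [2:2]
  P = {3,5}:  v_{3} + v_{5} = 2·v_{7} — sig = [2:2]
  P = {3,6}:  v_{3} + v_{6} = 2·v_{2} — sig = [2:2]
  P = {4,7}:  v_{4} + v_{7} = 2·v_{2} — sig = [2:2]
  P = {3,4}:  v_{3} + v_{4} = 3·v_{2} — sig = [2:3]

so the primitive-relation signature multiset is
[[2:], [2:], [2:1], [2:1], [2:1], [2:1], [2:1], [2:1], [2:1,1], [2:2], [2:2], [2:2], [2:2], [2:3]]


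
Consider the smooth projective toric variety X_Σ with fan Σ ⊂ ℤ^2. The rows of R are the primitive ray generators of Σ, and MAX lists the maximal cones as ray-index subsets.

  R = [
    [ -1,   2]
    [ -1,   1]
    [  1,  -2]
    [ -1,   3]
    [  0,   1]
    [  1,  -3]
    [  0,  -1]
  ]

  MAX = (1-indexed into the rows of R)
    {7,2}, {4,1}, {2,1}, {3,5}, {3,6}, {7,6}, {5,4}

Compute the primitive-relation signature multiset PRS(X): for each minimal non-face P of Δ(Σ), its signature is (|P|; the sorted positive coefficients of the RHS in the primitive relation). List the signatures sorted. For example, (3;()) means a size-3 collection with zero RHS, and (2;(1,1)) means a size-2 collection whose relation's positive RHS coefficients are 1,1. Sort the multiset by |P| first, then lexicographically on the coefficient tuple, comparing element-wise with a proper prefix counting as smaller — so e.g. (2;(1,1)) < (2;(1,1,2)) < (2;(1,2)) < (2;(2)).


Minimal non-faces — 14 found among 7 rays, 7 max cones:

  P = {1,3}:  v_{1} + v_{3} = 0 — sig = (2;())
  P = {4,6}:  v_{4} + v_{6} = 0 — sig = (2;())
  P = {5,7}:  v_{5} + v_{7} = 0 — sig = (2;())
  P = {1,5}:  v_{1} + v_{5} = v_{4} — sig = (2;(1))
  P = {1,6}:  v_{1} + v_{6} = v_{7} — sig = (2;(1))
  P = {1,7}:  v_{1} + v_{7} = v_{2} — sig = (2;(1))
  P = {2,3}:  v_{2} + v_{3} = v_{7} — sig = (2;(1))
  P = {2,5}:  v_{2} + v_{5} = v_{1} — sig = (2;(1))
  P = {3,4}:  v_{3} + v_{4} = v_{5} — sig = (2;(1))
  P = {3,7}:  v_{3} + v_{7} = v_{6} — sig = (2;(1))
  P = {4,7}:  v_{4} + v_{7} = v_{1} — sig = (2;(1))
  P = {5,6}:  v_{5} + v_{6} = v_{3} — sig = (2;(1))
  P = {2,4}:  v_{2} + v_{4} = 2·v_{1} — sig = (2;(2))
  P = {2,6}:  v_{2} + v_{6} = 2·v_{7} — sig = (2;(2))

Signatures (|P|; sorted positive RHS coefficients), sorted:
    (2;())
    (2;())
    (2;())
    (2;(1))
    (2;(1))
    (2;(1))
    (2;(1))
    (2;(1))
    (2;(1))
    (2;(1))
    (2;(1))
    (2;(1))
    (2;(2))
    (2;(2))


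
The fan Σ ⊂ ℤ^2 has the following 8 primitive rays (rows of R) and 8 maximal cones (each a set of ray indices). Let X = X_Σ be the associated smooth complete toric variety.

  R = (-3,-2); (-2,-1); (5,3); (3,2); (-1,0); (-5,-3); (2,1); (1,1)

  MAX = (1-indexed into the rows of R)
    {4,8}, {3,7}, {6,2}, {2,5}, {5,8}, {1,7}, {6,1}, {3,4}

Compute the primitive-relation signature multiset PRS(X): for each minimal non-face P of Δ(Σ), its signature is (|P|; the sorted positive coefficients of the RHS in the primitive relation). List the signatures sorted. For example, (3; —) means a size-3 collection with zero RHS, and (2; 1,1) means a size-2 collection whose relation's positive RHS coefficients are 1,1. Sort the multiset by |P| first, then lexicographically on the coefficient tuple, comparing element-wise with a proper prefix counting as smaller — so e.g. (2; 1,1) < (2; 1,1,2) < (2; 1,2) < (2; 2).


20 minimal non-faces of Δ(Σ) (on 8 rays):

  {1,4}:  v_{1} + v_{4} = 0  ⇒ sig = (2; —)
  {2,7}:  v_{2} + v_{7} = 0  ⇒ sig = (2; —)
  {3,6}:  v_{3} + v_{6} = 0  ⇒ sig = (2; —)
  {1,2}:  v_{1} + v_{2} = v_{6}  ⇒ sig = (2; 1)
  {1,3}:  v_{1} + v_{3} = v_{7}  ⇒ sig = (2; 1)
  {1,8}:  v_{1} + v_{8} = v_{2}  ⇒ sig = (2; 1)
  {2,3}:  v_{2} + v_{3} = v_{4}  ⇒ sig = (2; 1)
  {2,4}:  v_{2} + v_{4} = v_{8}  ⇒ sig = (2; 1)
  {2,8}:  v_{2} + v_{8} = v_{5}  ⇒ sig = (2; 1)
  {4,6}:  v_{4} + v_{6} = v_{2}  ⇒ sig = (2; 1)
  {4,7}:  v_{4} + v_{7} = v_{3}  ⇒ sig = (2; 1)
  {5,7}:  v_{5} + v_{7} = v_{8}  ⇒ sig = (2; 1)
  {6,7}:  v_{6} + v_{7} = v_{1}  ⇒ sig = (2; 1)
  {7,8}:  v_{7} + v_{8} = v_{4}  ⇒ sig = (2; 1)
  {3,5}:  v_{3} + v_{5} = v_{4} + v_{8}  ⇒ sig = (2; 1,1)
  {1,5}:  v_{1} + v_{5} = 2·v_{2}  ⇒ sig = (2; 2)
  {3,8}:  v_{3} + v_{8} = 2·v_{4}  ⇒ sig = (2; 2)
  {4,5}:  v_{4} + v_{5} = 2·v_{8}  ⇒ sig = (2; 2)
  {6,8}:  v_{6} + v_{8} = 2·v_{2}  ⇒ sig = (2; 2)
  {5,6}:  v_{5} + v_{6} = 3·v_{2}  ⇒ sig = (2; 3)

Hence PRS(X_Σ) =
{ (2; —) ×3,  (2; 1) ×11,  (2; 1,1),  (2; 2) ×4,  (2; 3) }


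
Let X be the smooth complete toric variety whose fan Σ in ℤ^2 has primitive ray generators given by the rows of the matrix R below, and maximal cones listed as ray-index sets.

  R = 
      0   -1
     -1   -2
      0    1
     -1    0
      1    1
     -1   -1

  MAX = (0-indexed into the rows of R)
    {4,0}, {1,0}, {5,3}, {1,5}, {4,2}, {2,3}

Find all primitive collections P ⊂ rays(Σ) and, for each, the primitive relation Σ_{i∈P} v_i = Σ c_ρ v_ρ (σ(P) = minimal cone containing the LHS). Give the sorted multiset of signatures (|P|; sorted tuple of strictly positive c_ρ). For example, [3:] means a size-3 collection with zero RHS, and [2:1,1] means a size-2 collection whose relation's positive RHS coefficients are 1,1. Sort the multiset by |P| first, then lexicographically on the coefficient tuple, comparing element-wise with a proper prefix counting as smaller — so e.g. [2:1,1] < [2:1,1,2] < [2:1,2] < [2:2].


Δ(Σ) — 6 vertices, 9 min non-faces:

  P = {0,2}:  v_{0} + v_{2} = 0 ; sig = [2:]
  P = {4,5}:  v_{4} + v_{5} = 0 ; sig = [2:]
  P = {0,3}:  v_{0} + v_{3} = v_{5} ; sig = [2:1]
  P = {0,5}:  v_{0} + v_{5} = v_{1} ; sig = [2:1]
  P = {1,2}:  v_{1} + v_{2} = v_{5} ; sig = [2:1]
  P = {1,4}:  v_{1} + v_{4} = v_{0} ; sig = [2:1]
  P = {2,5}:  v_{2} + v_{5} = v_{3} ; sig = [2:1]
  P = {3,4}:  v_{3} + v_{4} = v_{2} ; sig = [2:1]
  P = {1,3}:  v_{1} + v_{3} = 2·v_{5} ; sig = [2:2]

so the primitive-relation signature multiset is
    |P|=2: 9 collections, coeffs (), (), (1), (1), (1), (1), (1), (1), (2)
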